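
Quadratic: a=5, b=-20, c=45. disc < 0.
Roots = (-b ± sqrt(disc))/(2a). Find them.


disc = (-20)^2 - 4*5*45 = 400 - 900 = -500
sqrt(|disc|) = sqrt(500) = 22.3607
Real part = 20/(2*5) = 2.0000
Imag part = 22.3607/(2*5) = 2.2361

2.0000 ± 2.2361i


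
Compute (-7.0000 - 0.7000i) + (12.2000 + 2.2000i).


Real: -7 + 12.2 = 5.2
Imag: -0.7 + 2.2 = 1.5

5.2000 + 1.5000i


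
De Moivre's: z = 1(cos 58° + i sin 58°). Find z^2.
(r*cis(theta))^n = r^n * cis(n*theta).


r^2 = 1^2 = 1
n*theta = 2*58° = 116° = 116° (mod 360)
a = 1*cos(116°) = -0.4384
b = 1*sin(116°) = 0.8988

1 cis(116°) = -0.4384 + 0.8988i


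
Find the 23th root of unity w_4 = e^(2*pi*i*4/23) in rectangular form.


Angle = 360*4/23 = 62.6087°
a = cos(62.6087°) = 0.4601
b = sin(62.6087°) = 0.8879

0.4601 + 0.8879i


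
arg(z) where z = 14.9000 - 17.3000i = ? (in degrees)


Re = 14.9, Im = -17.3
arg = atan2(-17.3, 14.9) = -49.2626 degrees

arg(z) = -49.2626 degrees


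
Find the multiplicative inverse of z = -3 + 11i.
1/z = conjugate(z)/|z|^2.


|z|^2 = 9+121 = 130
1/z = (-3 - 11i)/130

1/z = -0.0231 - 0.0846i


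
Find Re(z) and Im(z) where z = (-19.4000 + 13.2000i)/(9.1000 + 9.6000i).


Multiply by conjugate: (-19.4000 + 13.2000i)(9.1000 - 9.6000i) / (9.1^2 + 9.6^2)
Numerator real = -19.4*9.1 + 13.2*9.6 = -49.82
Numerator imag = 13.2*9.1 - (-19.4)*9.6 = 306.36
Denominator = 174.97
Re(z) = -49.82/174.97 = -0.2847
Im(z) = 306.36/174.97 = 1.7509

Re(z) = -0.2847, Im(z) = 1.7509


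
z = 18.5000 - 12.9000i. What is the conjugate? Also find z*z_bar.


z_bar = 18.5000 + 12.9000i
z*z_bar = 18.5^2 + (-12.9)^2 = 342.25 + 166.41 = 508.66

z_bar = 18.5000 + 12.9000i, z*z_bar = 508.66


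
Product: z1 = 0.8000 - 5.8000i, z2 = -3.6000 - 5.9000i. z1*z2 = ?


Real = 0.8*(-3.6) - (-5.8)*(-5.9) = -2.88 - 34.22 = -37.1
Imag = 0.8*(-5.9) - (3.6)*(-5.8) = -4.72 + 20.88 = 16.16

-37.1000 + 16.1600i


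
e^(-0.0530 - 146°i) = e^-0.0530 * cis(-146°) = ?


e^-0.0530 = 0.9484
cos(-146°) = -0.829
sin(-146°) = -0.5592
Real = 0.9484*(-0.829) = -0.7862
Imag = 0.9484*(-0.5592) = -0.5303

-0.7862 - 0.5303i


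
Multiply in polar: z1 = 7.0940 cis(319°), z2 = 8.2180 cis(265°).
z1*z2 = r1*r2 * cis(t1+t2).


r = 7.0940 * 8.2180 = 58.2985
theta = 319° + 265° = 584° = 224° (mod 360)

58.2985 cis(224°)


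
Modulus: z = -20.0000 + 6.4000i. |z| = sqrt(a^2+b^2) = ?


|z| = sqrt((-20)^2 + 6.4^2) = sqrt(400 + 40.96) = sqrt(440.96) = 20.9990

|z| = 20.9990


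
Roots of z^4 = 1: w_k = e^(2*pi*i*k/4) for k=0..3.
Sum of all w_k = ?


The sum of all 4th roots of unity is 0.
Geometric series: (1 - w^4)/(1 - w) = (1-1)/(1-w) = 0 since w^4 = 1, w ≠ 1.
Alternatively: coefficient of z^3 in z^4 - 1 is 0.

0


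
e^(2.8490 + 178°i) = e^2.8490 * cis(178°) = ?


e^2.8490 = 17.2705
cos(178°) = -0.99939
sin(178°) = 0.0349
Real = 17.2705*(-0.99939) = -17.2600
Imag = 17.2705*0.0349 = 0.6027

-17.2600 + 0.6027i


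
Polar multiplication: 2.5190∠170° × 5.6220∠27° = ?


r = 2.5190 * 5.6220 = 14.1618
theta = 170° + 27° = 197° = 197° (mod 360)

14.1618 cis(197°)


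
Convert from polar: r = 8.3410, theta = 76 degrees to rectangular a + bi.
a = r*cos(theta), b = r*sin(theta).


a = 8.3410*cos(76°) = 8.3410*0.24192 = 2.0179
b = 8.3410*sin(76°) = 8.3410*0.970296 = 8.0932

2.0179 + 8.0932i


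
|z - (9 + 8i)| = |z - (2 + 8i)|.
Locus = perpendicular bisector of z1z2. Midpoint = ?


Equal distances means the locus is the perpendicular bisector of z1 and z2.
Midpoint = ((9+2)/2, (8+8)/2) = (5.5000, 8.0000)

Perpendicular bisector through (5.5000, 8.0000)


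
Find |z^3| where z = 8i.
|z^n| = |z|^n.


|z| = sqrt(0+64) = sqrt(64) = 8
|z^3| = |z|^3 = 8^3 = 512

|z^3| = 512


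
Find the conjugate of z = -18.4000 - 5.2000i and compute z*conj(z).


z_bar = -18.4000 + 5.2000i
z*z_bar = (-18.4)^2 + (-5.2)^2 = 338.56 + 27.04 = 365.6

z_bar = -18.4000 + 5.2000i, z*z_bar = 365.6


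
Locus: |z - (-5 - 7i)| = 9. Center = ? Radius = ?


|z - z0| = r is a circle with center z0 and radius r.
Center = (-5, -7), radius = 9

Circle with center (-5, -7) and radius 9


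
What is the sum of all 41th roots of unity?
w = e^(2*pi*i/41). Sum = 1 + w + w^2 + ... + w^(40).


The sum of all 41th roots of unity is 0.
Geometric series: (1 - w^41)/(1 - w) = (1-1)/(1-w) = 0 since w^41 = 1, w ≠ 1.
Alternatively: coefficient of z^40 in z^41 - 1 is 0.

0


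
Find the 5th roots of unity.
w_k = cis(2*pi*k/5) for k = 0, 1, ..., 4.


The 5th roots of unity are cis(360k/5°) for k=0..4
Angle step = 360/5 = 72°
Primitive root: cis(72°)
Primitive root = 0.3090 + 0.9511i

5 roots at angles: 0°, 72°, 144°, 216°, 288°


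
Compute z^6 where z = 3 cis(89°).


r^6 = 3^6 = 729
n*theta = 6*89° = 534° = 174° (mod 360)
a = 729*cos(174°) = -725.0065
b = 729*sin(174°) = 76.2012

729 cis(174°) = -725.0065 + 76.2012i


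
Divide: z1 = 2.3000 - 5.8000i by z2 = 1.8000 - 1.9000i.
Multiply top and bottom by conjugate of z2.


Conjugate of z2 = 1.8000 + 1.9000i
Numerator: (2.3000 - 5.8000i)(1.8000 + 1.9000i) = 15.1600 - 6.0700i
Denominator: 1.8^2 + (-1.9)^2 = 6.85
Result = (15.1600 - 6.0700i)/6.85

2.2131 - 0.8861i


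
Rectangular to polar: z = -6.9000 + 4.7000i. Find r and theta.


r = sqrt(47.61+22.09) = sqrt(69.7) = 8.3487
theta = atan2(4.7, -6.9) = 145.7389 degrees

r = 8.3487, theta = 145.7389 degrees


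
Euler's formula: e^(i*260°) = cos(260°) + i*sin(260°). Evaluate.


cos(260°) = -0.1736
sin(260°) = -0.9848

e^(i*260°) = -0.1736 - 0.9848i


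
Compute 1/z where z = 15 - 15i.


|z|^2 = 225+225 = 450
1/z = (15 + 15i)/450

1/z = 0.0333 + 0.0333i


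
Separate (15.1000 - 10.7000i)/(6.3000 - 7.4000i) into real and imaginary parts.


Multiply by conjugate: (15.1000 - 10.7000i)(6.3000 + 7.4000i) / (6.3^2 + (-7.4)^2)
Numerator real = 15.1*6.3 - (10.7)*(-7.4) = 174.31
Numerator imag = -10.7*6.3 - 15.1*(-7.4) = 44.33
Denominator = 94.45
Re(z) = 174.31/94.45 = 1.8455
Im(z) = 44.33/94.45 = 0.4693

Re(z) = 1.8455, Im(z) = 0.4693


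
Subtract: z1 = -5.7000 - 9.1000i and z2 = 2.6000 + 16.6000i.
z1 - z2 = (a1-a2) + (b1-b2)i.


Real: -5.7 - 2.6 = -8.3
Imag: -9.1 - 16.6 = -25.7

-8.3000 - 25.7000i


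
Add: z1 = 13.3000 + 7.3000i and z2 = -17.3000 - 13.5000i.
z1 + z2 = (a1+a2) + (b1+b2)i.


Real: 13.3 - 17.3 = -4
Imag: 7.3 - 13.5 = -6.2

-4.0000 - 6.2000i


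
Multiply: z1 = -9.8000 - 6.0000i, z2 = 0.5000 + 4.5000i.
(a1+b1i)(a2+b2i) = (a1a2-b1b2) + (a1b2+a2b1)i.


Real = -9.8*0.5 - (-6)*4.5 = -4.9 - (-27) = 22.1
Imag = -9.8*4.5 + 0.5*(-6) = -44.1 - (3) = -47.1

22.1000 - 47.1000i


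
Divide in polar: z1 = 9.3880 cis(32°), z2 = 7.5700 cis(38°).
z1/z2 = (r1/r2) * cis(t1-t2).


r = 9.3880 / 7.5700 = 1.2402
theta = 32° - 38° = -6° = 354° (mod 360)

1.2402 cis(354°)


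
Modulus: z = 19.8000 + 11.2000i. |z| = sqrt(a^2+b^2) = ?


|z| = sqrt(19.8^2 + 11.2^2) = sqrt(392.04 + 125.44) = sqrt(517.48) = 22.7482

|z| = 22.7482


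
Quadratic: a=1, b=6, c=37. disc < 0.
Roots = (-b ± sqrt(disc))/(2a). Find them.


disc = 6^2 - 4*1*37 = 36 - 148 = -112
sqrt(|disc|) = sqrt(112) = 10.5830
Real part = -6/(2*1) = -3.0000
Imag part = 10.5830/(2*1) = 5.2915

-3.0000 ± 5.2915i


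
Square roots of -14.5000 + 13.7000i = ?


|z| = sqrt(210.25+187.69) = 19.9484
sqrt((|z|+a)/2) = sqrt((19.9484+(-14.5))/2) = sqrt(2.7242) = 1.6505
sqrt((|z|-a)/2) = sqrt((19.9484-(-14.5))/2) = sqrt(17.2242) = 4.1502

±(1.6505 + 4.1502i) i.e. 1.6505 + 4.1502i and -1.6505 - 4.1502i


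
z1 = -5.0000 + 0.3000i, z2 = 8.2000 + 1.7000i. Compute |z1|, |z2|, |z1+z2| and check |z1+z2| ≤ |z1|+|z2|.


|z1| = sqrt((-5)^2 + 0.3^2) = sqrt(25.09) = 5.0090
|z2| = sqrt(8.2^2 + 1.7^2) = sqrt(70.13) = 8.3744
z1+z2 = 3.2000 + 2.0000i
|z1+z2| = sqrt(14.24) = 3.7736
|z1|+|z2| = 5.0090 + 8.3744 = 13.3834

|z1+z2| = 3.7736 ≤ |z1|+|z2| = 13.3834 (verified)


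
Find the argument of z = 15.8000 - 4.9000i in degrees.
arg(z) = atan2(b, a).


Re = 15.8, Im = -4.9
arg = atan2(-4.9, 15.8) = -17.2301 degrees

arg(z) = -17.2301 degrees


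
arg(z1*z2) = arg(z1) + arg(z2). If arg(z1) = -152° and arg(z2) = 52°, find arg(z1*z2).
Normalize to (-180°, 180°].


arg(z1*z2) = -152° + 52° = -100°
Normalized to (-180°, 180°]: -100°

-100°


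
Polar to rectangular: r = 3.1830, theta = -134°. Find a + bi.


a = 3.1830*cos(-134°) = 3.1830*(-0.69466) = -2.2111
b = 3.1830*sin(-134°) = 3.1830*(-0.71934) = -2.2897

-2.2111 - 2.2897i


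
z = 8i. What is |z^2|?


|z| = sqrt(0+64) = sqrt(64) = 8
|z^2| = |z|^2 = 8^2 = 64

|z^2| = 64


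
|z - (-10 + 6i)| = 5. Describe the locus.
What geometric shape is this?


|z - z0| = r is a circle with center z0 and radius r.
Center = (-10, 6), radius = 5

Circle with center (-10, 6) and radius 5


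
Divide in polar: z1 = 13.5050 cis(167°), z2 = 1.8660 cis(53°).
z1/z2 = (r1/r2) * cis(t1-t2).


r = 13.5050 / 1.8660 = 7.2374
theta = 167° - 53° = 114° = 114° (mod 360)

7.2374 cis(114°)


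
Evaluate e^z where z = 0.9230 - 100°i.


e^0.9230 = 2.5168
cos(-100°) = -0.17365
sin(-100°) = -0.98481
Real = 2.5168*(-0.17365) = -0.4370
Imag = 2.5168*(-0.98481) = -2.4786

-0.4370 - 2.4786i


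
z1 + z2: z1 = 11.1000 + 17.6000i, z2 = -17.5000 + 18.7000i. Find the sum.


Real: 11.1 - 17.5 = -6.4
Imag: 17.6 + 18.7 = 36.3

-6.4000 + 36.3000i


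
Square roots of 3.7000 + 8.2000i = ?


|z| = sqrt(13.69+67.24) = 8.9961
sqrt((|z|+a)/2) = sqrt((8.9961+3.7)/2) = sqrt(6.3481) = 2.5195
sqrt((|z|-a)/2) = sqrt((8.9961-3.7)/2) = sqrt(2.6481) = 1.6273

±(2.5195 + 1.6273i) i.e. 2.5195 + 1.6273i and -2.5195 - 1.6273i


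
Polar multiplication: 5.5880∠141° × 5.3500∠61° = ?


r = 5.5880 * 5.3500 = 29.8958
theta = 141° + 61° = 202° = 202° (mod 360)

29.8958 cis(202°)


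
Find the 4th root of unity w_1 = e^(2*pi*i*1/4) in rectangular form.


Angle = 360*1/4 = 90°
a = cos(90°) = 0
b = sin(90°) = 1.0000

0 + 1.0000i


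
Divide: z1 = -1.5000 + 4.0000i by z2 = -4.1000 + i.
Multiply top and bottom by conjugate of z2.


Conjugate of z2 = -4.1000 - i
Numerator: (-1.5000 + 4.0000i)(-4.1000 - i) = 10.1500 - 14.9000i
Denominator: (-4.1)^2 + 1^2 = 17.81
Result = (10.1500 - 14.9000i)/17.81

0.5699 - 0.8366i


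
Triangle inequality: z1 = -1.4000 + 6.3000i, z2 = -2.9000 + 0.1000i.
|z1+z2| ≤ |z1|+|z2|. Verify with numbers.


|z1| = sqrt((-1.4)^2 + 6.3^2) = sqrt(41.65) = 6.4537
|z2| = sqrt((-2.9)^2 + 0.1^2) = sqrt(8.42) = 2.9017
z1+z2 = -4.3000 + 6.4000i
|z1+z2| = sqrt(59.45) = 7.7104
|z1|+|z2| = 6.4537 + 2.9017 = 9.3554

|z1+z2| = 7.7104 ≤ |z1|+|z2| = 9.3554 (verified)


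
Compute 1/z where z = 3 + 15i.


|z|^2 = 9+225 = 234
1/z = (3 - 15i)/234

1/z = 0.0128 - 0.0641i


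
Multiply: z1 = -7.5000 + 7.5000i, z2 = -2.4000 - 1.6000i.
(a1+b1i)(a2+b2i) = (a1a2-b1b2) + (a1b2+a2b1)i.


Real = -7.5*(-2.4) - 7.5*(-1.6) = 18 - (-12) = 30
Imag = -7.5*(-1.6) - (2.4)*7.5 = 12 - (18) = -6

30.0000 - 6.0000i


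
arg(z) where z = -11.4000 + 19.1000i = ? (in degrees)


Re = -11.4, Im = 19.1
arg = atan2(19.1, -11.4) = 120.8312 degrees

arg(z) = 120.8312 degrees


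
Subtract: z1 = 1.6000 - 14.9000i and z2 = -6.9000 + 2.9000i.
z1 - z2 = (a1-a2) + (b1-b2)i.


Real: 1.6 + 6.9 = 8.5
Imag: -14.9 - 2.9 = -17.8

8.5000 - 17.8000i


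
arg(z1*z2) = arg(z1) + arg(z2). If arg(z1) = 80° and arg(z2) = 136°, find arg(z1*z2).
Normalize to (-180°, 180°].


arg(z1*z2) = 80° + 136° = 216°
Normalized to (-180°, 180°]: -144°

-144°


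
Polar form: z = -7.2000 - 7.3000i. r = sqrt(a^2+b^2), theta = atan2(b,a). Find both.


r = sqrt(51.84+53.29) = sqrt(105.13) = 10.2533
theta = atan2(-7.3, -7.2) = -134.6049 degrees

r = 10.2533, theta = -134.6049 degrees


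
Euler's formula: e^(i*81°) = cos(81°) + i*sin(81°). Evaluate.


cos(81°) = 0.1564
sin(81°) = 0.9877

e^(i*81°) = 0.1564 + 0.9877i


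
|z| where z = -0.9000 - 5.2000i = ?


|z| = sqrt((-0.9)^2 + (-5.2)^2) = sqrt(0.81 + 27.04) = sqrt(27.85) = 5.2773

|z| = 5.2773


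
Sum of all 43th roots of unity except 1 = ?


With w = e^(2*pi*i/43), all 43 of the 43th roots of unity w^0 = 1, w, ..., w^(42) sum to 0: 1 + w + ... + w^(42) = (1 - w^43)/(1 - w) = 0 since w^43 = 1, w ≠ 1.
Removing the root 1: w + w^2 + ... + w^(42) = 0 - 1 = -1

Sum = -1


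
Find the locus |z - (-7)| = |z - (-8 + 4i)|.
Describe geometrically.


Equal distances means the locus is the perpendicular bisector of z1 and z2.
Midpoint = ((-7+(-8))/2, (0+4)/2) = (-7.5000, 2.0000)

Perpendicular bisector through (-7.5000, 2.0000)


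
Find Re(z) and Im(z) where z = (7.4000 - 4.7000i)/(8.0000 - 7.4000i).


Multiply by conjugate: (7.4000 - 4.7000i)(8.0000 + 7.4000i) / (8^2 + (-7.4)^2)
Numerator real = 7.4*8 - (4.7)*(-7.4) = 93.98
Numerator imag = -4.7*8 - 7.4*(-7.4) = 17.16
Denominator = 118.76
Re(z) = 93.98/118.76 = 0.7913
Im(z) = 17.16/118.76 = 0.1445

Re(z) = 0.7913, Im(z) = 0.1445


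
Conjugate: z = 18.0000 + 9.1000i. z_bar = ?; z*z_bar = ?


z_bar = 18.0000 - 9.1000i
z*z_bar = 18^2 + 9.1^2 = 324 + 82.81 = 406.81

z_bar = 18.0000 - 9.1000i, z*z_bar = 406.81


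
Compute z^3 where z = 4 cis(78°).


r^3 = 4^3 = 64
n*theta = 3*78° = 234° = 234° (mod 360)
a = 64*cos(234°) = -37.6183
b = 64*sin(234°) = -51.7771

64 cis(234°) = -37.6183 - 51.7771i


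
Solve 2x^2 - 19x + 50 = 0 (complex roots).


disc = (-19)^2 - 4*2*50 = 361 - 400 = -39
sqrt(|disc|) = sqrt(39) = 6.2450
Real part = 19/(2*2) = 4.7500
Imag part = 6.2450/(2*2) = 1.5612

4.7500 ± 1.5612i


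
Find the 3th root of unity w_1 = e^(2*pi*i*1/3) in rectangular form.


Angle = 360*1/3 = 120°
a = cos(120°) = -0.5000
b = sin(120°) = 0.8660

-0.5000 + 0.8660i


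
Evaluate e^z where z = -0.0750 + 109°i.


e^-0.0750 = 0.9277
cos(109°) = -0.32557
sin(109°) = 0.94552
Real = 0.9277*(-0.32557) = -0.3020
Imag = 0.9277*0.94552 = 0.8772

-0.3020 + 0.8772i


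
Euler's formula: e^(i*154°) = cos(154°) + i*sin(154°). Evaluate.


cos(154°) = -0.8988
sin(154°) = 0.4384

e^(i*154°) = -0.8988 + 0.4384i


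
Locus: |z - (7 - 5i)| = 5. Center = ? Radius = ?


|z - z0| = r is a circle with center z0 and radius r.
Center = (7, -5), radius = 5

Circle with center (7, -5) and radius 5


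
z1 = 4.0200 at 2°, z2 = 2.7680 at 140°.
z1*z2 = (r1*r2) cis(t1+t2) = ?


r = 4.0200 * 2.7680 = 11.1274
theta = 2° + 140° = 142° = 142° (mod 360)

11.1274 cis(142°)


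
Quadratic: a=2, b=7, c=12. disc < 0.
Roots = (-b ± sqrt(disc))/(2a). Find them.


disc = 7^2 - 4*2*12 = 49 - 96 = -47
sqrt(|disc|) = sqrt(47) = 6.8557
Real part = -7/(2*2) = -1.7500
Imag part = 6.8557/(2*2) = 1.7139

-1.7500 ± 1.7139i


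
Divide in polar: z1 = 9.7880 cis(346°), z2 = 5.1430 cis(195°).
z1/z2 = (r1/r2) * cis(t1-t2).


r = 9.7880 / 5.1430 = 1.9032
theta = 346° - 195° = 151° = 151° (mod 360)

1.9032 cis(151°)


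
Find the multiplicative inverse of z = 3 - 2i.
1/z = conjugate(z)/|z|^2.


|z|^2 = 9+4 = 13
1/z = (3 + 2i)/13

1/z = 0.2308 + 0.1538i


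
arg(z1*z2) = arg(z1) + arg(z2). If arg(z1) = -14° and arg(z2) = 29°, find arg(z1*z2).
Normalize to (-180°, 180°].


arg(z1*z2) = -14° + 29° = 15°
Normalized to (-180°, 180°]: 15°

15°


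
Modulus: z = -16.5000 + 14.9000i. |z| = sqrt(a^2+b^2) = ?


|z| = sqrt((-16.5)^2 + 14.9^2) = sqrt(272.25 + 222.01) = sqrt(494.26) = 22.2320

|z| = 22.2320


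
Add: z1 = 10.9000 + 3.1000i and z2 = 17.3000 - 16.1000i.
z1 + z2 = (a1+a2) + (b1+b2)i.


Real: 10.9 + 17.3 = 28.2
Imag: 3.1 - 16.1 = -13

28.2000 - 13.0000i


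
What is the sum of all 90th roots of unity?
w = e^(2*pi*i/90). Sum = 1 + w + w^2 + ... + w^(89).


The sum of all 90th roots of unity is 0.
Geometric series: (1 - w^90)/(1 - w) = (1-1)/(1-w) = 0 since w^90 = 1, w ≠ 1.
Alternatively: coefficient of z^89 in z^90 - 1 is 0.

0


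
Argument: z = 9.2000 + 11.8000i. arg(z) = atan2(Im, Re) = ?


Re = 9.2, Im = 11.8
arg = atan2(11.8, 9.2) = 52.0578 degrees

arg(z) = 52.0578 degrees


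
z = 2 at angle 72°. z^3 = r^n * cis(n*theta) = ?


r^3 = 2^3 = 8
n*theta = 3*72° = 216° = 216° (mod 360)
a = 8*cos(216°) = -6.4721
b = 8*sin(216°) = -4.7023

8 cis(216°) = -6.4721 - 4.7023i


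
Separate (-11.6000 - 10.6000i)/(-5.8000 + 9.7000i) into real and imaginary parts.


Multiply by conjugate: (-11.6000 - 10.6000i)(-5.8000 - 9.7000i) / ((-5.8)^2 + 9.7^2)
Numerator real = -11.6*(-5.8) - (10.6)*9.7 = -35.54
Numerator imag = -10.6*(-5.8) - (-11.6)*9.7 = 174
Denominator = 127.73
Re(z) = -35.54/127.73 = -0.2782
Im(z) = 174/127.73 = 1.3622

Re(z) = -0.2782, Im(z) = 1.3622


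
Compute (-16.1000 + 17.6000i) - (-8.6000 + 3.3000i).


Real: -16.1 + 8.6 = -7.5
Imag: 17.6 - 3.3 = 14.3

-7.5000 + 14.3000i


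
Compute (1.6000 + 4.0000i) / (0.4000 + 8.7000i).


Conjugate of z2 = 0.4000 - 8.7000i
Numerator: (1.6000 + 4.0000i)(0.4000 - 8.7000i) = 35.4400 - 12.3200i
Denominator: 0.4^2 + 8.7^2 = 75.85
Result = (35.4400 - 12.3200i)/75.85

0.4672 - 0.1624i


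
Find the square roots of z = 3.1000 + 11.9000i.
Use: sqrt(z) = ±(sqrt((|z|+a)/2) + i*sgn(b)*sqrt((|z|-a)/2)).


|z| = sqrt(9.61+141.61) = 12.2972
sqrt((|z|+a)/2) = sqrt((12.2972+3.1)/2) = sqrt(7.6986) = 2.7746
sqrt((|z|-a)/2) = sqrt((12.2972-3.1)/2) = sqrt(4.5986) = 2.1444

±(2.7746 + 2.1444i) i.e. 2.7746 + 2.1444i and -2.7746 - 2.1444i


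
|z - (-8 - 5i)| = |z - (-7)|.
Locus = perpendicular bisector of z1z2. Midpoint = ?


Equal distances means the locus is the perpendicular bisector of z1 and z2.
Midpoint = ((-8+(-7))/2, (-5+0)/2) = (-7.5000, -2.5000)

Perpendicular bisector through (-7.5000, -2.5000)


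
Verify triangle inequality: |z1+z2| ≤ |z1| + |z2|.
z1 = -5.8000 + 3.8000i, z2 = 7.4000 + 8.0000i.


|z1| = sqrt((-5.8)^2 + 3.8^2) = sqrt(48.08) = 6.9340
|z2| = sqrt(7.4^2 + 8^2) = sqrt(118.76) = 10.8977
z1+z2 = 1.6000 + 11.8000i
|z1+z2| = sqrt(141.8) = 11.9080
|z1|+|z2| = 6.9340 + 10.8977 = 17.8317

|z1+z2| = 11.9080 ≤ |z1|+|z2| = 17.8317 (verified)


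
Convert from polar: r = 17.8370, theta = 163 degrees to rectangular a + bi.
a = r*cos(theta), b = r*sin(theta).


a = 17.8370*cos(163°) = 17.8370*(-0.956305) = -17.0576
b = 17.8370*sin(163°) = 17.8370*0.29237 = 5.2150

-17.0576 + 5.2150i


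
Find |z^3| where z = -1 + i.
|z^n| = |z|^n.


|z| = sqrt(1+1) = sqrt(2) = 1.4142
|z^3| = |z|^3 = (sqrt(2))^3 = 2*sqrt(2)

|z^3| = 2*sqrt(2) ≈ 2.8284


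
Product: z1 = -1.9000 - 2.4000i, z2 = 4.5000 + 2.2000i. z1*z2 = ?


Real = -1.9*4.5 - (-2.4)*2.2 = -8.55 - (-5.28) = -3.27
Imag = -1.9*2.2 + 4.5*(-2.4) = -4.18 - (10.8) = -14.98

-3.2700 - 14.9800i


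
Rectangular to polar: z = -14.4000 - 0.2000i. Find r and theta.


r = sqrt(207.36+0.04) = sqrt(207.4) = 14.4014
theta = atan2(-0.2, -14.4) = -179.2043 degrees

r = 14.4014, theta = -179.2043 degrees


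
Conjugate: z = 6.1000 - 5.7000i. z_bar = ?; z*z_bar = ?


z_bar = 6.1000 + 5.7000i
z*z_bar = 6.1^2 + (-5.7)^2 = 37.21 + 32.49 = 69.7

z_bar = 6.1000 + 5.7000i, z*z_bar = 69.7


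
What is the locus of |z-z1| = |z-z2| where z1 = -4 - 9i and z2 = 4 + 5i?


Equal distances means the locus is the perpendicular bisector of z1 and z2.
Midpoint = ((-4+4)/2, (-9+5)/2) = (0, -2.0000)

Perpendicular bisector through (0, -2.0000)


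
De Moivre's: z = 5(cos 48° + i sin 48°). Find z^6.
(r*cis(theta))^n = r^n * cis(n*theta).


r^6 = 5^6 = 15625
n*theta = 6*48° = 288° = 288° (mod 360)
a = 15625*cos(288°) = 4828.3905
b = 15625*sin(288°) = -14860.2581

15625 cis(288°) = 4828.3905 - 14860.2581i


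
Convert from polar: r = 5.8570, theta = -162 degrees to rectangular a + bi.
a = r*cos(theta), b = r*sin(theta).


a = 5.8570*cos(-162°) = 5.8570*(-0.951057) = -5.5703
b = 5.8570*sin(-162°) = 5.8570*(-0.30902) = -1.8099

-5.5703 - 1.8099i


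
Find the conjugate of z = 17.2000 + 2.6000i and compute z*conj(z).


z_bar = 17.2000 - 2.6000i
z*z_bar = 17.2^2 + 2.6^2 = 295.84 + 6.76 = 302.6

z_bar = 17.2000 - 2.6000i, z*z_bar = 302.6


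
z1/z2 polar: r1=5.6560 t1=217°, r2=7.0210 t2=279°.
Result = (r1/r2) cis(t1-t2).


r = 5.6560 / 7.0210 = 0.8056
theta = 217° - 279° = -62° = 298° (mod 360)

0.8056 cis(298°)


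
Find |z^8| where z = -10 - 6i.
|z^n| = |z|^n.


|z| = sqrt(100+36) = sqrt(136) = 11.6619
|z^8| = |z|^8 = (sqrt(136))^8 = 136^4 = 342102016

|z^8| = 342102016


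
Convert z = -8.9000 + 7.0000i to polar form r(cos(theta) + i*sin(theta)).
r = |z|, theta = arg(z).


r = sqrt(79.21+49) = sqrt(128.21) = 11.3230
theta = atan2(7, -8.9) = 141.8144 degrees

r = 11.3230, theta = 141.8144 degrees


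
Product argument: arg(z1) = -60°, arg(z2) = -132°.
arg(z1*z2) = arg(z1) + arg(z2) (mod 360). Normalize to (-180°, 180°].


arg(z1*z2) = -60° - 132° = -192°
Normalized to (-180°, 180°]: 168°

168°


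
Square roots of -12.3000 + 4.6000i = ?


|z| = sqrt(151.29+21.16) = 13.1320
sqrt((|z|+a)/2) = sqrt((13.1320+(-12.3))/2) = sqrt(0.4160) = 0.6450
sqrt((|z|-a)/2) = sqrt((13.1320-(-12.3))/2) = sqrt(12.7160) = 3.5660

±(0.6450 + 3.5660i) i.e. 0.6450 + 3.5660i and -0.6450 - 3.5660i


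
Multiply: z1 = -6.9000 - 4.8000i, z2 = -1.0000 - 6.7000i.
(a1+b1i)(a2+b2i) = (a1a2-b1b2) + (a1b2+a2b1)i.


Real = -6.9*(-1) - (-4.8)*(-6.7) = 6.9 - 32.16 = -25.26
Imag = -6.9*(-6.7) - (1)*(-4.8) = 46.23 + 4.8 = 51.03

-25.2600 + 51.0300i


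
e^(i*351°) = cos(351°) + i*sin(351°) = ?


cos(351°) = 0.9877
sin(351°) = -0.1564

e^(i*351°) = 0.9877 - 0.1564i


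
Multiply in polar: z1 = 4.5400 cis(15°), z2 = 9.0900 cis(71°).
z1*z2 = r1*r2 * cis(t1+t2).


r = 4.5400 * 9.0900 = 41.2686
theta = 15° + 71° = 86° = 86° (mod 360)

41.2686 cis(86°)


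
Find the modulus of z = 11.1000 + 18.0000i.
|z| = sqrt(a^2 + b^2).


|z| = sqrt(11.1^2 + 18^2) = sqrt(123.21 + 324) = sqrt(447.21) = 21.1473

|z| = 21.1473


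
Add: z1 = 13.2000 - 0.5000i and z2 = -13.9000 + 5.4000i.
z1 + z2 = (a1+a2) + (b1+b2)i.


Real: 13.2 - 13.9 = -0.7
Imag: -0.5 + 5.4 = 4.9

-0.7000 + 4.9000i


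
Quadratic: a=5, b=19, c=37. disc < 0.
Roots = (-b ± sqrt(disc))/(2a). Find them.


disc = 19^2 - 4*5*37 = 361 - 740 = -379
sqrt(|disc|) = sqrt(379) = 19.4679
Real part = -19/(2*5) = -1.9000
Imag part = 19.4679/(2*5) = 1.9468

-1.9000 ± 1.9468i


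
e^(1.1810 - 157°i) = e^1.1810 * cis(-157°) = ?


e^1.1810 = 3.25763
cos(-157°) = -0.920505
sin(-157°) = -0.39073
Real = 3.25763*(-0.920505) = -2.9987
Imag = 3.25763*(-0.39073) = -1.2729

-2.9987 - 1.2729i


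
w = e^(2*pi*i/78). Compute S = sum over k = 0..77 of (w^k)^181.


The roots are w_k = w^k with w = e^(2*pi*i/78), and (w^k)^181 = (w^181)^k.
So S = 1 + u + u^2 + ... + u^(77) with u = w^181.
181 = 2*78 + 25, so 181 is not a multiple of 78: u = (w^78)^2 * w^25 = w^25 ≠ 1 (w is a primitive 78th root), while u^78 = (w^78)^181 = 1.
Geometric series: S = (1 - u^78)/(1 - u) = (1 - 1)/(1 - u) = 0

S = 0


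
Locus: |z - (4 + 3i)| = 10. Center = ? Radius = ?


|z - z0| = r is a circle with center z0 and radius r.
Center = (4, 3), radius = 10

Circle with center (4, 3) and radius 10


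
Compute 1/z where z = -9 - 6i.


|z|^2 = 81+36 = 117
1/z = (-9 + 6i)/117

1/z = -0.0769 + 0.0513i


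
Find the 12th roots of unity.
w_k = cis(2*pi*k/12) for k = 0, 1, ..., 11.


The 12th roots of unity are cis(360k/12°) for k=0..11
Angle step = 360/12 = 30°
Primitive root: cis(30°)
Primitive root = 0.8660 + 0.5000i

12 roots at angles: 0°, 30°, 60°, 90°, 120°, 150°, 180°, 210°, 240°, 270°, 300°, 330°


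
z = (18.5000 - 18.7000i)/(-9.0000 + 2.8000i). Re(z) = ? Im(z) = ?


Multiply by conjugate: (18.5000 - 18.7000i)(-9.0000 - 2.8000i) / ((-9)^2 + 2.8^2)
Numerator real = 18.5*(-9) - (18.7)*2.8 = -218.86
Numerator imag = -18.7*(-9) - 18.5*2.8 = 116.5
Denominator = 88.84
Re(z) = -218.86/88.84 = -2.4635
Im(z) = 116.5/88.84 = 1.3113

Re(z) = -2.4635, Im(z) = 1.3113


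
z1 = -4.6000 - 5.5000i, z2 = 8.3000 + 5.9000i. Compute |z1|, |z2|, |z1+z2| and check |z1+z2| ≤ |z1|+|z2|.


|z1| = sqrt((-4.6)^2 + (-5.5)^2) = sqrt(51.41) = 7.1701
|z2| = sqrt(8.3^2 + 5.9^2) = sqrt(103.7) = 10.1833
z1+z2 = 3.7000 + 0.4000i
|z1+z2| = sqrt(13.85) = 3.7216
|z1|+|z2| = 7.1701 + 10.1833 = 17.3534

|z1+z2| = 3.7216 ≤ |z1|+|z2| = 17.3534 (verified)


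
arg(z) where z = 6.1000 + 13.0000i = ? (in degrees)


Re = 6.1, Im = 13
arg = atan2(13, 6.1) = 64.8626 degrees

arg(z) = 64.8626 degrees


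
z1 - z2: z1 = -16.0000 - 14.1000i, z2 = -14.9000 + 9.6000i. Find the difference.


Real: -16 + 14.9 = -1.1
Imag: -14.1 - 9.6 = -23.7

-1.1000 - 23.7000i


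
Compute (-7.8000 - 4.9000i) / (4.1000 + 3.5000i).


Conjugate of z2 = 4.1000 - 3.5000i
Numerator: (-7.8000 - 4.9000i)(4.1000 - 3.5000i) = -49.1300 + 7.2100i
Denominator: 4.1^2 + 3.5^2 = 29.06
Result = (-49.1300 + 7.2100i)/29.06

-1.6906 + 0.2481i


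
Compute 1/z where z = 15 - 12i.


|z|^2 = 225+144 = 369
1/z = (15 + 12i)/369

1/z = 0.0407 + 0.0325i


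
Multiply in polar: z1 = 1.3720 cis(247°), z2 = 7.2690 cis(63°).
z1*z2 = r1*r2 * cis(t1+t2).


r = 1.3720 * 7.2690 = 9.9731
theta = 247° + 63° = 310° = 310° (mod 360)

9.9731 cis(310°)


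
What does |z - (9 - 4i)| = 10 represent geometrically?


|z - z0| = r is a circle with center z0 and radius r.
Center = (9, -4), radius = 10

Circle with center (9, -4) and radius 10


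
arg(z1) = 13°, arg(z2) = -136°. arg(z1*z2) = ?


arg(z1*z2) = 13° - 136° = -123°
Normalized to (-180°, 180°]: -123°

-123°


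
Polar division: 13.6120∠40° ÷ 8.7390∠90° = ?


r = 13.6120 / 8.7390 = 1.5576
theta = 40° - 90° = -50° = 310° (mod 360)

1.5576 cis(310°)


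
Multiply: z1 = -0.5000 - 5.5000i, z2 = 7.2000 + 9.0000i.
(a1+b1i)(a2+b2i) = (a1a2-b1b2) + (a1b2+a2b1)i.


Real = -0.5*7.2 - (-5.5)*9 = -3.6 - (-49.5) = 45.9
Imag = -0.5*9 + 7.2*(-5.5) = -4.5 - (39.6) = -44.1

45.9000 - 44.1000i


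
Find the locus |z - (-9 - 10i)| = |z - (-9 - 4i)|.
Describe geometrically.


Equal distances means the locus is the perpendicular bisector of z1 and z2.
Midpoint = ((-9+(-9))/2, (-10+(-4))/2) = (-9.0000, -7.0000)

Perpendicular bisector through (-9.0000, -7.0000)


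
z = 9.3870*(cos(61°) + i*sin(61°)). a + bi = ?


a = 9.3870*cos(61°) = 9.3870*0.48481 = 4.5509
b = 9.3870*sin(61°) = 9.3870*0.87462 = 8.2101

4.5509 + 8.2101i


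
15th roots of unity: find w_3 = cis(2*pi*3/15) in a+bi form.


Angle = 360*3/15 = 72°
a = cos(72°) = 0.3090
b = sin(72°) = 0.9511

0.3090 + 0.9511i


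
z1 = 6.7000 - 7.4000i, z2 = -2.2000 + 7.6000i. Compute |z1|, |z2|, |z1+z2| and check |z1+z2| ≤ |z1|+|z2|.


|z1| = sqrt(6.7^2 + (-7.4)^2) = sqrt(99.65) = 9.9825
|z2| = sqrt((-2.2)^2 + 7.6^2) = sqrt(62.6) = 7.9120
z1+z2 = 4.5000 + 0.2000i
|z1+z2| = sqrt(20.29) = 4.5044
|z1|+|z2| = 9.9825 + 7.9120 = 17.8945

|z1+z2| = 4.5044 ≤ |z1|+|z2| = 17.8945 (verified)


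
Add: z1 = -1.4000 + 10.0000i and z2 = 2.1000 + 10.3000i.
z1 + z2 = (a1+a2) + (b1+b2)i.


Real: -1.4 + 2.1 = 0.7
Imag: 10 + 10.3 = 20.3

0.7000 + 20.3000i


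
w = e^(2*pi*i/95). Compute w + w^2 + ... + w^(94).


With w = e^(2*pi*i/95), all 95 of the 95th roots of unity w^0 = 1, w, ..., w^(94) sum to 0: 1 + w + ... + w^(94) = (1 - w^95)/(1 - w) = 0 since w^95 = 1, w ≠ 1.
Removing the root 1: w + w^2 + ... + w^(94) = 0 - 1 = -1

Sum = -1


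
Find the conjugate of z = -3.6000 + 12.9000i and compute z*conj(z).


z_bar = -3.6000 - 12.9000i
z*z_bar = (-3.6)^2 + 12.9^2 = 12.96 + 166.41 = 179.37

z_bar = -3.6000 - 12.9000i, z*z_bar = 179.37


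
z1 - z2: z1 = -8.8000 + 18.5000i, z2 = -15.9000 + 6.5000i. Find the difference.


Real: -8.8 + 15.9 = 7.1
Imag: 18.5 - 6.5 = 12

7.1000 + 12.0000i


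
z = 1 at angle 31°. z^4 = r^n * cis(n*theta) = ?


r^4 = 1^4 = 1
n*theta = 4*31° = 124° = 124° (mod 360)
a = 1*cos(124°) = -0.5592
b = 1*sin(124°) = 0.8290

1 cis(124°) = -0.5592 + 0.8290i


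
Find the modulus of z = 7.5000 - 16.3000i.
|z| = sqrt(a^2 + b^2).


|z| = sqrt(7.5^2 + (-16.3)^2) = sqrt(56.25 + 265.69) = sqrt(321.94) = 17.9427

|z| = 17.9427


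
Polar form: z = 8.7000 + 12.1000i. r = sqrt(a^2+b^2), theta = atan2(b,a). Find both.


r = sqrt(75.69+146.41) = sqrt(222.1) = 14.9030
theta = atan2(12.1, 8.7) = 54.2836 degrees

r = 14.9030, theta = 54.2836 degrees


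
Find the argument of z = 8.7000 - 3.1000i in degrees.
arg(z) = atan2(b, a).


Re = 8.7, Im = -3.1
arg = atan2(-3.1, 8.7) = -19.6121 degrees

arg(z) = -19.6121 degrees


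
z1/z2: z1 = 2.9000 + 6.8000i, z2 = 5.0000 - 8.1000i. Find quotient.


Conjugate of z2 = 5.0000 + 8.1000i
Numerator: (2.9000 + 6.8000i)(5.0000 + 8.1000i) = -40.5800 + 57.4900i
Denominator: 5^2 + (-8.1)^2 = 90.61
Result = (-40.5800 + 57.4900i)/90.61

-0.4479 + 0.6345i


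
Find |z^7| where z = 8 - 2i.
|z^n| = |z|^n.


|z| = sqrt(64+4) = sqrt(68) = 8.2462
|z^7| = |z|^7 = (sqrt(68))^7 = 68^3 * sqrt(68) = 314432*sqrt(68)

|z^7| = 314432*sqrt(68) ≈ 2592872.6961


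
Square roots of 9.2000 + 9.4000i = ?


|z| = sqrt(84.64+88.36) = 13.1529
sqrt((|z|+a)/2) = sqrt((13.1529+9.2)/2) = sqrt(11.1765) = 3.3431
sqrt((|z|-a)/2) = sqrt((13.1529-9.2)/2) = sqrt(1.9765) = 1.4059

±(3.3431 + 1.4059i) i.e. 3.3431 + 1.4059i and -3.3431 - 1.4059i


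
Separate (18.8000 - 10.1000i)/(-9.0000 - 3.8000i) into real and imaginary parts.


Multiply by conjugate: (18.8000 - 10.1000i)(-9.0000 + 3.8000i) / ((-9)^2 + (-3.8)^2)
Numerator real = 18.8*(-9) - (10.1)*(-3.8) = -130.82
Numerator imag = -10.1*(-9) - 18.8*(-3.8) = 162.34
Denominator = 95.44
Re(z) = -130.82/95.44 = -1.3707
Im(z) = 162.34/95.44 = 1.7010

Re(z) = -1.3707, Im(z) = 1.7010


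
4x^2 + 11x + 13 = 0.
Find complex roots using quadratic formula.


disc = 11^2 - 4*4*13 = 121 - 208 = -87
sqrt(|disc|) = sqrt(87) = 9.3274
Real part = -11/(2*4) = -1.3750
Imag part = 9.3274/(2*4) = 1.1659

-1.3750 ± 1.1659i


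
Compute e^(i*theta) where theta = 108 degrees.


cos(108°) = -0.3090
sin(108°) = 0.9511

e^(i*108°) = -0.3090 + 0.9511i


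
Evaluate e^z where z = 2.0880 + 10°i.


e^2.0880 = 8.0688
cos(10°) = 0.9848
sin(10°) = 0.17365
Real = 8.0688*0.9848 = 7.9462
Imag = 8.0688*0.17365 = 1.4011

7.9462 + 1.4011i


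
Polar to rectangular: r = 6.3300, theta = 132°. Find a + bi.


a = 6.3300*cos(132°) = 6.3300*(-0.66913) = -4.2356
b = 6.3300*sin(132°) = 6.3300*0.74314 = 4.7041

-4.2356 + 4.7041i


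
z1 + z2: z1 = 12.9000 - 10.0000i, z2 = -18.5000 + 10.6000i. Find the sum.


Real: 12.9 - 18.5 = -5.6
Imag: -10 + 10.6 = 0.6

-5.6000 + 0.6000i


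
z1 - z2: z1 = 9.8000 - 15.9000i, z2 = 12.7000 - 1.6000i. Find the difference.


Real: 9.8 - 12.7 = -2.9
Imag: -15.9 + 1.6 = -14.3

-2.9000 - 14.3000i


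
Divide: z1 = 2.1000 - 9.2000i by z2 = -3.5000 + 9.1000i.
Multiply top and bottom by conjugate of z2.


Conjugate of z2 = -3.5000 - 9.1000i
Numerator: (2.1000 - 9.2000i)(-3.5000 - 9.1000i) = -91.0700 + 13.0900i
Denominator: (-3.5)^2 + 9.1^2 = 95.06
Result = (-91.0700 + 13.0900i)/95.06

-0.9580 + 0.1377i


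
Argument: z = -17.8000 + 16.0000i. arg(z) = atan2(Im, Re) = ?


Re = -17.8, Im = 16
arg = atan2(16, -17.8) = 138.0484 degrees

arg(z) = 138.0484 degrees


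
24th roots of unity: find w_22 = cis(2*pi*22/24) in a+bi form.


Angle = 360*22/24 = 330°
a = cos(330°) = 0.8660
b = sin(330°) = -0.5000

0.8660 - 0.5000i


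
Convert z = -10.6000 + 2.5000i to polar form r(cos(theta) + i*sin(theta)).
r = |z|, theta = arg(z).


r = sqrt(112.36+6.25) = sqrt(118.61) = 10.8908
theta = atan2(2.5, -10.6) = 166.7294 degrees

r = 10.8908, theta = 166.7294 degrees


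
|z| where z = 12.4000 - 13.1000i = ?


|z| = sqrt(12.4^2 + (-13.1)^2) = sqrt(153.76 + 171.61) = sqrt(325.37) = 18.0380

|z| = 18.0380


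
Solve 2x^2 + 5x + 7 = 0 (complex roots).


disc = 5^2 - 4*2*7 = 25 - 56 = -31
sqrt(|disc|) = sqrt(31) = 5.5678
Real part = -5/(2*2) = -1.2500
Imag part = 5.5678/(2*2) = 1.3919

-1.2500 ± 1.3919i


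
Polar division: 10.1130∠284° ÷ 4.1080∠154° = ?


r = 10.1130 / 4.1080 = 2.4618
theta = 284° - 154° = 130° = 130° (mod 360)

2.4618 cis(130°)


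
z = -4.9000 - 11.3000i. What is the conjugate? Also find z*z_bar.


z_bar = -4.9000 + 11.3000i
z*z_bar = (-4.9)^2 + (-11.3)^2 = 24.01 + 127.69 = 151.7

z_bar = -4.9000 + 11.3000i, z*z_bar = 151.7


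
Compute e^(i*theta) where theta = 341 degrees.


cos(341°) = 0.9455
sin(341°) = -0.3256

e^(i*341°) = 0.9455 - 0.3256i


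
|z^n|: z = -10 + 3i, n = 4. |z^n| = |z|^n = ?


|z| = sqrt(100+9) = sqrt(109) = 10.4403
|z^4| = |z|^4 = (sqrt(109))^4 = 109^2 = 11881

|z^4| = 11881


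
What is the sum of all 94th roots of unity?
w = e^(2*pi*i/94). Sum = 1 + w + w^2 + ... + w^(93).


The sum of all 94th roots of unity is 0.
Geometric series: (1 - w^94)/(1 - w) = (1-1)/(1-w) = 0 since w^94 = 1, w ≠ 1.
Alternatively: coefficient of z^93 in z^94 - 1 is 0.

0


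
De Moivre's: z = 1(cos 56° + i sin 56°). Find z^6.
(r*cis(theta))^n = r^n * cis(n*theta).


r^6 = 1^6 = 1
n*theta = 6*56° = 336° = 336° (mod 360)
a = 1*cos(336°) = 0.9135
b = 1*sin(336°) = -0.4067

1 cis(336°) = 0.9135 - 0.4067i


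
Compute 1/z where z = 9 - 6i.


|z|^2 = 81+36 = 117
1/z = (9 + 6i)/117

1/z = 0.0769 + 0.0513i


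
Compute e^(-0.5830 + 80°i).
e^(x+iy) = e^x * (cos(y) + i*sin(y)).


e^-0.5830 = 0.5582
cos(80°) = 0.1736
sin(80°) = 0.9848
Real = 0.5582*0.1736 = 0.0969
Imag = 0.5582*0.9848 = 0.5497

0.0969 + 0.5497i


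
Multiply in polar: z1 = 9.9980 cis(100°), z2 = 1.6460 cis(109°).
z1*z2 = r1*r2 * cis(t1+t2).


r = 9.9980 * 1.6460 = 16.4567
theta = 100° + 109° = 209° = 209° (mod 360)

16.4567 cis(209°)


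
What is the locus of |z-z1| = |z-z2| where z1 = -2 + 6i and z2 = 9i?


Equal distances means the locus is the perpendicular bisector of z1 and z2.
Midpoint = ((-2+0)/2, (6+9)/2) = (-1.0000, 7.5000)

Perpendicular bisector through (-1.0000, 7.5000)


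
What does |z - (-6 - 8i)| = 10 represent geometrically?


|z - z0| = r is a circle with center z0 and radius r.
Center = (-6, -8), radius = 10

Circle with center (-6, -8) and radius 10


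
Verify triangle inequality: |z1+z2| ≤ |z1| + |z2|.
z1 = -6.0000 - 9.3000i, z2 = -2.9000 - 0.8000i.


|z1| = sqrt((-6)^2 + (-9.3)^2) = sqrt(122.49) = 11.0675
|z2| = sqrt((-2.9)^2 + (-0.8)^2) = sqrt(9.05) = 3.0083
z1+z2 = -8.9000 - 10.1000i
|z1+z2| = sqrt(181.22) = 13.4618
|z1|+|z2| = 11.0675 + 3.0083 = 14.0758

|z1+z2| = 13.4618 ≤ |z1|+|z2| = 14.0758 (verified)


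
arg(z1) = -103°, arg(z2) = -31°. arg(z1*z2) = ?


arg(z1*z2) = -103° - 31° = -134°
Normalized to (-180°, 180°]: -134°

-134°


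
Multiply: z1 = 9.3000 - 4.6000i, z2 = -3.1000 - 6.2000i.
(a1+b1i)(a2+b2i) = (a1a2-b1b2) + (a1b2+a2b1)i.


Real = 9.3*(-3.1) - (-4.6)*(-6.2) = -28.83 - 28.52 = -57.35
Imag = 9.3*(-6.2) - (3.1)*(-4.6) = -57.66 + 14.26 = -43.4

-57.3500 - 43.4000i


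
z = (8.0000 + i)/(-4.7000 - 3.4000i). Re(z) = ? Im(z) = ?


Multiply by conjugate: (8.0000 + i)(-4.7000 + 3.4000i) / ((-4.7)^2 + (-3.4)^2)
Numerator real = 8*(-4.7) + 1*(-3.4) = -41
Numerator imag = 1*(-4.7) - 8*(-3.4) = 22.5
Denominator = 33.65
Re(z) = -41/33.65 = -1.2184
Im(z) = 22.5/33.65 = 0.6686

Re(z) = -1.2184, Im(z) = 0.6686


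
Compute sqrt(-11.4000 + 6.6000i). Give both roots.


|z| = sqrt(129.96+43.56) = 13.1727
sqrt((|z|+a)/2) = sqrt((13.1727+(-11.4))/2) = sqrt(0.8863) = 0.9415
sqrt((|z|-a)/2) = sqrt((13.1727-(-11.4))/2) = sqrt(12.2863) = 3.5052

±(0.9415 + 3.5052i) i.e. 0.9415 + 3.5052i and -0.9415 - 3.5052i


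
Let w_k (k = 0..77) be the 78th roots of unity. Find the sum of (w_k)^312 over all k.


The roots are w_k = w^k with w = e^(2*pi*i/78), and (w^k)^312 = (w^312)^k.
So S = 1 + u + u^2 + ... + u^(77) with u = w^312.
312 = 4*78 + 0, so 312 is a multiple of 78 and u = (w^78)^4 = 1.
Every one of the 78 terms equals 1: S = 78

S = 78


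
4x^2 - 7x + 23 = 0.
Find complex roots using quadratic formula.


disc = (-7)^2 - 4*4*23 = 49 - 368 = -319
sqrt(|disc|) = sqrt(319) = 17.8606
Real part = 7/(2*4) = 0.8750
Imag part = 17.8606/(2*4) = 2.2326

0.8750 ± 2.2326i


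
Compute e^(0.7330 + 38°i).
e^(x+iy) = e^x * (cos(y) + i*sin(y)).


e^0.7330 = 2.0813
cos(38°) = 0.788
sin(38°) = 0.61566
Real = 2.0813*0.788 = 1.6401
Imag = 2.0813*0.61566 = 1.2814

1.6401 + 1.2814i


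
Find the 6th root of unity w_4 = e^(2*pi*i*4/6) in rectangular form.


Angle = 360*4/6 = 240°
a = cos(240°) = -0.5000
b = sin(240°) = -0.8660

-0.5000 - 0.8660i


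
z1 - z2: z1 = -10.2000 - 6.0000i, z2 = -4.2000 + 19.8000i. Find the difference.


Real: -10.2 + 4.2 = -6
Imag: -6 - 19.8 = -25.8

-6.0000 - 25.8000i


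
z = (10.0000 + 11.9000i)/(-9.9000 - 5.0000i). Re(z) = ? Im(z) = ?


Multiply by conjugate: (10.0000 + 11.9000i)(-9.9000 + 5.0000i) / ((-9.9)^2 + (-5)^2)
Numerator real = 10*(-9.9) + 11.9*(-5) = -158.5
Numerator imag = 11.9*(-9.9) - 10*(-5) = -67.81
Denominator = 123.01
Re(z) = -158.5/123.01 = -1.2885
Im(z) = -67.81/123.01 = -0.5513

Re(z) = -1.2885, Im(z) = -0.5513


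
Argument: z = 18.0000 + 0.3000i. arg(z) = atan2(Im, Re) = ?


Re = 18, Im = 0.3
arg = atan2(0.3, 18) = 0.9548 degrees

arg(z) = 0.9548 degrees


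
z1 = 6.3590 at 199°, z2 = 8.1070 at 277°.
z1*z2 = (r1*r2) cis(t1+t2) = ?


r = 6.3590 * 8.1070 = 51.5524
theta = 199° + 277° = 476° = 116° (mod 360)

51.5524 cis(116°)


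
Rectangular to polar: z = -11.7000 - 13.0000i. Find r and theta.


r = sqrt(136.89+169) = sqrt(305.89) = 17.4897
theta = atan2(-13, -11.7) = -131.9872 degrees

r = 17.4897, theta = -131.9872 degrees


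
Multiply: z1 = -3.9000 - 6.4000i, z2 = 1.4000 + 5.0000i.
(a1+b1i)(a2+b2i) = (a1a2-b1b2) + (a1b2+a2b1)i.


Real = -3.9*1.4 - (-6.4)*5 = -5.46 - (-32) = 26.54
Imag = -3.9*5 + 1.4*(-6.4) = -19.5 - (8.96) = -28.46

26.5400 - 28.4600i


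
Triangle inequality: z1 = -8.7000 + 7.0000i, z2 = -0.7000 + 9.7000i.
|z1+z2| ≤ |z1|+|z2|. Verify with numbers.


|z1| = sqrt((-8.7)^2 + 7^2) = sqrt(124.69) = 11.1665
|z2| = sqrt((-0.7)^2 + 9.7^2) = sqrt(94.58) = 9.7252
z1+z2 = -9.4000 + 16.7000i
|z1+z2| = sqrt(367.25) = 19.1638
|z1|+|z2| = 11.1665 + 9.7252 = 20.8917

|z1+z2| = 19.1638 ≤ |z1|+|z2| = 20.8917 (verified)


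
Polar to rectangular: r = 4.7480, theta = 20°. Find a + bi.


a = 4.7480*cos(20°) = 4.7480*0.9397 = 4.4617
b = 4.7480*sin(20°) = 4.7480*0.34202 = 1.6239

4.4617 + 1.6239i


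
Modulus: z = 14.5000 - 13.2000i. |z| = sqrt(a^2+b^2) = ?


|z| = sqrt(14.5^2 + (-13.2)^2) = sqrt(210.25 + 174.24) = sqrt(384.49) = 19.6084

|z| = 19.6084


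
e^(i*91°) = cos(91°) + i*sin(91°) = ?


cos(91°) = -0.0175
sin(91°) = 0.9998

e^(i*91°) = -0.0175 + 0.9998i


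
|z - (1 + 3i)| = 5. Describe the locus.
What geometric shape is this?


|z - z0| = r is a circle with center z0 and radius r.
Center = (1, 3), radius = 5

Circle with center (1, 3) and radius 5


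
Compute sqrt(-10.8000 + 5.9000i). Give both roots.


|z| = sqrt(116.64+34.81) = 12.3065
sqrt((|z|+a)/2) = sqrt((12.3065+(-10.8))/2) = sqrt(0.7533) = 0.8679
sqrt((|z|-a)/2) = sqrt((12.3065-(-10.8))/2) = sqrt(11.5533) = 3.3990

±(0.8679 + 3.3990i) i.e. 0.8679 + 3.3990i and -0.8679 - 3.3990i


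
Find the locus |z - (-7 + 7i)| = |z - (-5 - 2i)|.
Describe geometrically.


Equal distances means the locus is the perpendicular bisector of z1 and z2.
Midpoint = ((-7+(-5))/2, (7+(-2))/2) = (-6.0000, 2.5000)

Perpendicular bisector through (-6.0000, 2.5000)


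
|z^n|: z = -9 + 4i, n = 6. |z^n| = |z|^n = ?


|z| = sqrt(81+16) = sqrt(97) = 9.8489
|z^6| = |z|^6 = (sqrt(97))^6 = 97^3 = 912673

|z^6| = 912673
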